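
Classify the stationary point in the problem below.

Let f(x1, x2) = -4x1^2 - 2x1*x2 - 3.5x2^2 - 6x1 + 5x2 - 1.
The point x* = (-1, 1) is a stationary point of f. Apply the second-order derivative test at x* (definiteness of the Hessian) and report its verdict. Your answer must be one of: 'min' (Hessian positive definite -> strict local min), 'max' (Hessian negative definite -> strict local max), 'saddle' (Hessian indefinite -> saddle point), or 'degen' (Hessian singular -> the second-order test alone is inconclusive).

Compute the Hessian H = grad^2 f:
  H = [[-8, -2], [-2, -7]]
Verify stationarity: grad f(x*) = H x* + g = (0, 0).
Eigenvalues of H: -9.5616, -5.4384.
Both eigenvalues < 0, so H is negative definite -> x* is a strict local max.

max


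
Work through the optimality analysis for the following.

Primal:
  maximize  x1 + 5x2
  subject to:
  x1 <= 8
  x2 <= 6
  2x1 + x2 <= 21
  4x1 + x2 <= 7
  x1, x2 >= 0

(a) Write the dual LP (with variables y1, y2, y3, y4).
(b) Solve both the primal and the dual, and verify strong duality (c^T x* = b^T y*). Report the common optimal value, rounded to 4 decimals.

The standard primal-dual pair for 'max c^T x s.t. A x <= b, x >= 0' is:
  Dual:  min b^T y  s.t.  A^T y >= c,  y >= 0.

So the dual LP is:
  minimize  8y1 + 6y2 + 21y3 + 7y4
  subject to:
    y1 + 2y3 + 4y4 >= 1
    y2 + y3 + y4 >= 5
    y1, y2, y3, y4 >= 0

Solving the primal: x* = (0.25, 6).
  primal value c^T x* = 30.25.
Solving the dual: y* = (0, 4.75, 0, 0.25).
  dual value b^T y* = 30.25.
Strong duality: c^T x* = b^T y*. Confirmed.

30.25


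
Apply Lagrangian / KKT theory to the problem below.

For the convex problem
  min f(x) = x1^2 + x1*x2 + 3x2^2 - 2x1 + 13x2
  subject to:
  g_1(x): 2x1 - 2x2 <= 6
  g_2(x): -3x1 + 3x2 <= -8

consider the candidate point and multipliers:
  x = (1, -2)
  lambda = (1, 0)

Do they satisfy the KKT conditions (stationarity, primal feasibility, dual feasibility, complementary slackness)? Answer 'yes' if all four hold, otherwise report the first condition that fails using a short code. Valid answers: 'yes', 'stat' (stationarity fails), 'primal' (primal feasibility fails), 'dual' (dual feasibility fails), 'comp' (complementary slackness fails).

Gradient of f: grad f(x) = Q x + c = (-2, 2)
Constraint values g_i(x) = a_i^T x - b_i:
  g_1((1, -2)) = 0
  g_2((1, -2)) = -1
Stationarity residual: grad f(x) + sum_i lambda_i a_i = (0, 0)
  -> stationarity OK
Primal feasibility (all g_i <= 0): OK
Dual feasibility (all lambda_i >= 0): OK
Complementary slackness (lambda_i * g_i(x) = 0 for all i): OK

Verdict: yes, KKT holds.

yes


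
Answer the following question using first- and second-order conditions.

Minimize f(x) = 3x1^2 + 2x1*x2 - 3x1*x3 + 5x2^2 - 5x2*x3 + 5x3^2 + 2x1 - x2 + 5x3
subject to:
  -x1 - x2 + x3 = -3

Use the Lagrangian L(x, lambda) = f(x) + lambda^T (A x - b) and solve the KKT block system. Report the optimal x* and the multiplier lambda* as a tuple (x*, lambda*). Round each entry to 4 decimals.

Form the Lagrangian:
  L(x, lambda) = (1/2) x^T Q x + c^T x + lambda^T (A x - b)
Stationarity (grad_x L = 0): Q x + c + A^T lambda = 0.
Primal feasibility: A x = b.

This gives the KKT block system:
  [ Q   A^T ] [ x     ]   [-c ]
  [ A    0  ] [ lambda ] = [ b ]

Solving the linear system:
  x*      = (1.1429, 0.6429, -1.2143)
  lambda* = (13.7857)
  f(x*)   = 18.4643

x* = (1.1429, 0.6429, -1.2143), lambda* = (13.7857)


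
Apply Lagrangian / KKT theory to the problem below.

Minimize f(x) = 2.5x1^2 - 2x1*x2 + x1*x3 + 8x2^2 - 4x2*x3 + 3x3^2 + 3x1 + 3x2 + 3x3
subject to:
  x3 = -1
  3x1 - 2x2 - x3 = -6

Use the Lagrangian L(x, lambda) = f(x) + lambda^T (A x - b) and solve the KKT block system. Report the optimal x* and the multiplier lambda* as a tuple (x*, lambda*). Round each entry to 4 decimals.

Form the Lagrangian:
  L(x, lambda) = (1/2) x^T Q x + c^T x + lambda^T (A x - b)
Stationarity (grad_x L = 0): Q x + c + A^T lambda = 0.
Primal feasibility: A x = b.

This gives the KKT block system:
  [ Q   A^T ] [ x     ]   [-c ]
  [ A    0  ] [ lambda ] = [ b ]

Solving the linear system:
  x*      = (-2.5571, -0.3357, -1)
  lambda* = (7.5857, 3.3714)
  f(x*)   = 8.0679

x* = (-2.5571, -0.3357, -1), lambda* = (7.5857, 3.3714)


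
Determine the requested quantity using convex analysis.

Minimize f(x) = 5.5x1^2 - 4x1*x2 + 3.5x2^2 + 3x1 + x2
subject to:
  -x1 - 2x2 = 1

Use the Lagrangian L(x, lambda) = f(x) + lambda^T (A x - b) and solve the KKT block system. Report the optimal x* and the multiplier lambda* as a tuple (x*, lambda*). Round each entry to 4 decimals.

Form the Lagrangian:
  L(x, lambda) = (1/2) x^T Q x + c^T x + lambda^T (A x - b)
Stationarity (grad_x L = 0): Q x + c + A^T lambda = 0.
Primal feasibility: A x = b.

This gives the KKT block system:
  [ Q   A^T ] [ x     ]   [-c ]
  [ A    0  ] [ lambda ] = [ b ]

Solving the linear system:
  x*      = (-0.3731, -0.3134)
  lambda* = (0.1493)
  f(x*)   = -0.791

x* = (-0.3731, -0.3134), lambda* = (0.1493)


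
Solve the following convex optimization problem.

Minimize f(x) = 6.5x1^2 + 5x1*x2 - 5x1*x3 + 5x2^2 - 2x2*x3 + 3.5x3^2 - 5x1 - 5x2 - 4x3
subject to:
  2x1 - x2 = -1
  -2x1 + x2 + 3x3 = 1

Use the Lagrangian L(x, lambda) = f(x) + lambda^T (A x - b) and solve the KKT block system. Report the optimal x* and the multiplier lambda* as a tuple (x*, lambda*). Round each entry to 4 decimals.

Form the Lagrangian:
  L(x, lambda) = (1/2) x^T Q x + c^T x + lambda^T (A x - b)
Stationarity (grad_x L = 0): Q x + c + A^T lambda = 0.
Primal feasibility: A x = b.

This gives the KKT block system:
  [ Q   A^T ] [ x     ]   [-c ]
  [ A    0  ] [ lambda ] = [ b ]

Solving the linear system:
  x*      = (-0.137, 0.726, 0)
  lambda* = (3.1644, 1.589)
  f(x*)   = -0.6849

x* = (-0.137, 0.726, 0), lambda* = (3.1644, 1.589)


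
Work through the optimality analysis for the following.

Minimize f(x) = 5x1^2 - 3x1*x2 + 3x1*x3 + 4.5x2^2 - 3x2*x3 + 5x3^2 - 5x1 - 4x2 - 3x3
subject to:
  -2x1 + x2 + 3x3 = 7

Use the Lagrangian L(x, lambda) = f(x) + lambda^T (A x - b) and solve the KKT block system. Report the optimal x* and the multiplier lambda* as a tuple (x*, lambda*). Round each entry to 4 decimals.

Form the Lagrangian:
  L(x, lambda) = (1/2) x^T Q x + c^T x + lambda^T (A x - b)
Stationarity (grad_x L = 0): Q x + c + A^T lambda = 0.
Primal feasibility: A x = b.

This gives the KKT block system:
  [ Q   A^T ] [ x     ]   [-c ]
  [ A    0  ] [ lambda ] = [ b ]

Solving the linear system:
  x*      = (-0.271, 1.2839, 1.7247)
  lambda* = (-3.194)
  f(x*)   = 6.7019

x* = (-0.271, 1.2839, 1.7247), lambda* = (-3.194)


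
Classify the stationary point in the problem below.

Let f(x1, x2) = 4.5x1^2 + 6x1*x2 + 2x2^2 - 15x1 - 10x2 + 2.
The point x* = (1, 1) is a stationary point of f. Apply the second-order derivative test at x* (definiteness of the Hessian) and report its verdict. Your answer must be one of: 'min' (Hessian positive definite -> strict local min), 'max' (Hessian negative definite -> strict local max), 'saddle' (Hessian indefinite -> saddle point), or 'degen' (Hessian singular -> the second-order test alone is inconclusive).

Compute the Hessian H = grad^2 f:
  H = [[9, 6], [6, 4]]
Verify stationarity: grad f(x*) = H x* + g = (0, 0).
Eigenvalues of H: 0, 13.
H has a zero eigenvalue (singular; positive semidefinite but not definite), so H is neither positive definite, negative definite, nor indefinite. The second-order test alone is inconclusive -> degen.
(Indeed, f is constant along the null direction of H through x*, so x* is not a strict local extremum.)

degen


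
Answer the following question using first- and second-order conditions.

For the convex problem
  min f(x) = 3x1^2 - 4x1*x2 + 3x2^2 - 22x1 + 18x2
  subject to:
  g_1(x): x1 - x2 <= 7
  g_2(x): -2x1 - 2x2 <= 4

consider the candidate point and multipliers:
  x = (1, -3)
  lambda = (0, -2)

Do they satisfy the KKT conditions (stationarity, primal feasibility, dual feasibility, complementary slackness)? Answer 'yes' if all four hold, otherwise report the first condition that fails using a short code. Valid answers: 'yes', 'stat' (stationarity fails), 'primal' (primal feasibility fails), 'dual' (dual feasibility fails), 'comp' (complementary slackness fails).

Gradient of f: grad f(x) = Q x + c = (-4, -4)
Constraint values g_i(x) = a_i^T x - b_i:
  g_1((1, -3)) = -3
  g_2((1, -3)) = 0
Stationarity residual: grad f(x) + sum_i lambda_i a_i = (0, 0)
  -> stationarity OK
Primal feasibility (all g_i <= 0): OK
Dual feasibility (all lambda_i >= 0): FAILS
Complementary slackness (lambda_i * g_i(x) = 0 for all i): OK

Verdict: the first failing condition is dual_feasibility -> dual.

dual


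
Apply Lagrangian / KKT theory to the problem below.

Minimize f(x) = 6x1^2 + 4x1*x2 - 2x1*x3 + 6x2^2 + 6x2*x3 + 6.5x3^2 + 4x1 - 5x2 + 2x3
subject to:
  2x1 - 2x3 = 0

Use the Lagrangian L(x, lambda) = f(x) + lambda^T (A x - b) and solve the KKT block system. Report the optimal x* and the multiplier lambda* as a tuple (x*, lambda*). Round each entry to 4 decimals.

Form the Lagrangian:
  L(x, lambda) = (1/2) x^T Q x + c^T x + lambda^T (A x - b)
Stationarity (grad_x L = 0): Q x + c + A^T lambda = 0.
Primal feasibility: A x = b.

This gives the KKT block system:
  [ Q   A^T ] [ x     ]   [-c ]
  [ A    0  ] [ lambda ] = [ b ]

Solving the linear system:
  x*      = (-0.8026, 1.0855, -0.8026)
  lambda* = (-0.1579)
  f(x*)   = -5.1217

x* = (-0.8026, 1.0855, -0.8026), lambda* = (-0.1579)


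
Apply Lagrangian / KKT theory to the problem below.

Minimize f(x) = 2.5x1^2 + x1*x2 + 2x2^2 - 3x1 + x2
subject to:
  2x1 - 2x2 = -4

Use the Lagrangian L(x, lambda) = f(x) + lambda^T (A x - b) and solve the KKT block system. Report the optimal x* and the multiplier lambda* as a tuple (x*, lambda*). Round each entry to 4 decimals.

Form the Lagrangian:
  L(x, lambda) = (1/2) x^T Q x + c^T x + lambda^T (A x - b)
Stationarity (grad_x L = 0): Q x + c + A^T lambda = 0.
Primal feasibility: A x = b.

This gives the KKT block system:
  [ Q   A^T ] [ x     ]   [-c ]
  [ A    0  ] [ lambda ] = [ b ]

Solving the linear system:
  x*      = (-0.7273, 1.2727)
  lambda* = (2.6818)
  f(x*)   = 7.0909

x* = (-0.7273, 1.2727), lambda* = (2.6818)


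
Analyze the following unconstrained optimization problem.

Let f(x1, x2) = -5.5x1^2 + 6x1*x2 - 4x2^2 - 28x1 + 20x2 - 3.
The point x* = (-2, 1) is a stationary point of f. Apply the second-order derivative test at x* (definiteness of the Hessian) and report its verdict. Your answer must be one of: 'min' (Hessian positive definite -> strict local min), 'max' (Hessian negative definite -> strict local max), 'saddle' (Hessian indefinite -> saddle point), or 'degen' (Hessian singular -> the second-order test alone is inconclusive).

Compute the Hessian H = grad^2 f:
  H = [[-11, 6], [6, -8]]
Verify stationarity: grad f(x*) = H x* + g = (0, 0).
Eigenvalues of H: -15.6847, -3.3153.
Both eigenvalues < 0, so H is negative definite -> x* is a strict local max.

max


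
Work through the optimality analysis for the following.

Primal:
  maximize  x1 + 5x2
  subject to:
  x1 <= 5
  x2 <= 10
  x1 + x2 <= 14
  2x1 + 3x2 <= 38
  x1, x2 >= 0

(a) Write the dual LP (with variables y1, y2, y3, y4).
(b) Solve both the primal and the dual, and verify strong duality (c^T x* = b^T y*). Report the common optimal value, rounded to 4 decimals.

The standard primal-dual pair for 'max c^T x s.t. A x <= b, x >= 0' is:
  Dual:  min b^T y  s.t.  A^T y >= c,  y >= 0.

So the dual LP is:
  minimize  5y1 + 10y2 + 14y3 + 38y4
  subject to:
    y1 + y3 + 2y4 >= 1
    y2 + y3 + 3y4 >= 5
    y1, y2, y3, y4 >= 0

Solving the primal: x* = (4, 10).
  primal value c^T x* = 54.
Solving the dual: y* = (0, 3.5, 0, 0.5).
  dual value b^T y* = 54.
Strong duality: c^T x* = b^T y*. Confirmed.

54


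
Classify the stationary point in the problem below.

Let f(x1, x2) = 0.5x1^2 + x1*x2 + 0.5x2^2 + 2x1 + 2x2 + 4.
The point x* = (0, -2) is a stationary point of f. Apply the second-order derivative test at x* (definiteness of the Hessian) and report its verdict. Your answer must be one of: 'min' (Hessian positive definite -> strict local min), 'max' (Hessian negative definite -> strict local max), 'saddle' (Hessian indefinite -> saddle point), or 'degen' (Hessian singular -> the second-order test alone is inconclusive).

Compute the Hessian H = grad^2 f:
  H = [[1, 1], [1, 1]]
Verify stationarity: grad f(x*) = H x* + g = (0, 0).
Eigenvalues of H: 0, 2.
H has a zero eigenvalue (singular; positive semidefinite but not definite), so H is neither positive definite, negative definite, nor indefinite. The second-order test alone is inconclusive -> degen.
(Indeed, f is constant along the null direction of H through x*, so x* is not a strict local extremum.)

degen


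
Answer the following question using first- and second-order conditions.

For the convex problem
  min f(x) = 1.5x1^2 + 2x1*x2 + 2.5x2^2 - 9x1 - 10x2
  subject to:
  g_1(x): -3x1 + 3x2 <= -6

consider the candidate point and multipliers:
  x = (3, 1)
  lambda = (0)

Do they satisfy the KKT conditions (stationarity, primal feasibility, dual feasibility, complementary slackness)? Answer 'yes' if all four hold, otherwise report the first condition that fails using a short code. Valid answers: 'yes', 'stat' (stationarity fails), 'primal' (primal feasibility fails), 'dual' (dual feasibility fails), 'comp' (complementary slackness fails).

Gradient of f: grad f(x) = Q x + c = (2, 1)
Constraint values g_i(x) = a_i^T x - b_i:
  g_1((3, 1)) = 0
Stationarity residual: grad f(x) + sum_i lambda_i a_i = (2, 1)
  -> stationarity FAILS
Primal feasibility (all g_i <= 0): OK
Dual feasibility (all lambda_i >= 0): OK
Complementary slackness (lambda_i * g_i(x) = 0 for all i): OK

Verdict: the first failing condition is stationarity -> stat.

stat


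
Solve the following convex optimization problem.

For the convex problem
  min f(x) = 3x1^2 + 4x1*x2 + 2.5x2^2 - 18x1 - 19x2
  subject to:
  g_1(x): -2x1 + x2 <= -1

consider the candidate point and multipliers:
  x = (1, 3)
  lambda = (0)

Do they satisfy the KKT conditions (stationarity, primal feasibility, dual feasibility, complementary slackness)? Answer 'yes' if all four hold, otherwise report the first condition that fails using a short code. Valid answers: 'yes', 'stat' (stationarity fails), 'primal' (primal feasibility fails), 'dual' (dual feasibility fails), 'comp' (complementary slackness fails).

Gradient of f: grad f(x) = Q x + c = (0, 0)
Constraint values g_i(x) = a_i^T x - b_i:
  g_1((1, 3)) = 2
Stationarity residual: grad f(x) + sum_i lambda_i a_i = (0, 0)
  -> stationarity OK
Primal feasibility (all g_i <= 0): FAILS
Dual feasibility (all lambda_i >= 0): OK
Complementary slackness (lambda_i * g_i(x) = 0 for all i): OK

Verdict: the first failing condition is primal_feasibility -> primal.

primal


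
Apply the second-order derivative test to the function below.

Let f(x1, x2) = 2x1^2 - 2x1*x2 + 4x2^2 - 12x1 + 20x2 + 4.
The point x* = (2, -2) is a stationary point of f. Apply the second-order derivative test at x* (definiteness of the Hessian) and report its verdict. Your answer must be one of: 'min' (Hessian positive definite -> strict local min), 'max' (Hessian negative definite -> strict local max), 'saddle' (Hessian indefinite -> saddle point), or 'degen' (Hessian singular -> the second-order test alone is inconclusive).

Compute the Hessian H = grad^2 f:
  H = [[4, -2], [-2, 8]]
Verify stationarity: grad f(x*) = H x* + g = (0, 0).
Eigenvalues of H: 3.1716, 8.8284.
Both eigenvalues > 0, so H is positive definite -> x* is a strict local min.

min


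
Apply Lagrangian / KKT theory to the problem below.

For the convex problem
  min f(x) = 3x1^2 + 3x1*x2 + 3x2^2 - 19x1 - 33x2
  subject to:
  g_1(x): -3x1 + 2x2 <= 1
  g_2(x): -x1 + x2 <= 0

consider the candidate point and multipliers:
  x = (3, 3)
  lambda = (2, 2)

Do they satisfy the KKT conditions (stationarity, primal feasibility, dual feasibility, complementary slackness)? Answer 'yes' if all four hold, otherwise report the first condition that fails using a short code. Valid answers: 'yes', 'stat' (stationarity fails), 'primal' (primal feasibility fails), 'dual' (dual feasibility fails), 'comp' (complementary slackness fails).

Gradient of f: grad f(x) = Q x + c = (8, -6)
Constraint values g_i(x) = a_i^T x - b_i:
  g_1((3, 3)) = -4
  g_2((3, 3)) = 0
Stationarity residual: grad f(x) + sum_i lambda_i a_i = (0, 0)
  -> stationarity OK
Primal feasibility (all g_i <= 0): OK
Dual feasibility (all lambda_i >= 0): OK
Complementary slackness (lambda_i * g_i(x) = 0 for all i): FAILS

Verdict: the first failing condition is complementary_slackness -> comp.

comp


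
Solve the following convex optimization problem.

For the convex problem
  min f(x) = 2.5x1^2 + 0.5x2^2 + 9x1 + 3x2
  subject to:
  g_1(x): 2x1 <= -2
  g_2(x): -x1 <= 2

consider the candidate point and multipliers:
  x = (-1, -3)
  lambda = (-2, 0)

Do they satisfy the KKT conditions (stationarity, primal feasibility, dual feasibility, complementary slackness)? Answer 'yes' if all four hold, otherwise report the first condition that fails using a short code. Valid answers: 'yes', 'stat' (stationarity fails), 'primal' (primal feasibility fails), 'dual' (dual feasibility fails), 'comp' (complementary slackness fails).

Gradient of f: grad f(x) = Q x + c = (4, 0)
Constraint values g_i(x) = a_i^T x - b_i:
  g_1((-1, -3)) = 0
  g_2((-1, -3)) = -1
Stationarity residual: grad f(x) + sum_i lambda_i a_i = (0, 0)
  -> stationarity OK
Primal feasibility (all g_i <= 0): OK
Dual feasibility (all lambda_i >= 0): FAILS
Complementary slackness (lambda_i * g_i(x) = 0 for all i): OK

Verdict: the first failing condition is dual_feasibility -> dual.

dual


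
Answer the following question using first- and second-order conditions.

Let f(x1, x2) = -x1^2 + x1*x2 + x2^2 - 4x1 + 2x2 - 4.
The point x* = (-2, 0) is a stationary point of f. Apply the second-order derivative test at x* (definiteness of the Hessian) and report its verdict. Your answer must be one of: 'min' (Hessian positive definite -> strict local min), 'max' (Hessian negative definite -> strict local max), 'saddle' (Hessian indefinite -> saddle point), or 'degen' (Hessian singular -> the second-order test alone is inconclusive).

Compute the Hessian H = grad^2 f:
  H = [[-2, 1], [1, 2]]
Verify stationarity: grad f(x*) = H x* + g = (0, 0).
Eigenvalues of H: -2.2361, 2.2361.
Eigenvalues have mixed signs, so H is indefinite -> x* is a saddle point.

saddle


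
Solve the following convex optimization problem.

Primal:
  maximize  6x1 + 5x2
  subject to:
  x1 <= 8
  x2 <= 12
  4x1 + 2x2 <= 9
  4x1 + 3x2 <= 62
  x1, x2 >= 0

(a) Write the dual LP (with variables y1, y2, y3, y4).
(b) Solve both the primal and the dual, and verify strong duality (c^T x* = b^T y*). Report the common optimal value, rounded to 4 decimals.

The standard primal-dual pair for 'max c^T x s.t. A x <= b, x >= 0' is:
  Dual:  min b^T y  s.t.  A^T y >= c,  y >= 0.

So the dual LP is:
  minimize  8y1 + 12y2 + 9y3 + 62y4
  subject to:
    y1 + 4y3 + 4y4 >= 6
    y2 + 2y3 + 3y4 >= 5
    y1, y2, y3, y4 >= 0

Solving the primal: x* = (0, 4.5).
  primal value c^T x* = 22.5.
Solving the dual: y* = (0, 0, 2.5, 0).
  dual value b^T y* = 22.5.
Strong duality: c^T x* = b^T y*. Confirmed.

22.5


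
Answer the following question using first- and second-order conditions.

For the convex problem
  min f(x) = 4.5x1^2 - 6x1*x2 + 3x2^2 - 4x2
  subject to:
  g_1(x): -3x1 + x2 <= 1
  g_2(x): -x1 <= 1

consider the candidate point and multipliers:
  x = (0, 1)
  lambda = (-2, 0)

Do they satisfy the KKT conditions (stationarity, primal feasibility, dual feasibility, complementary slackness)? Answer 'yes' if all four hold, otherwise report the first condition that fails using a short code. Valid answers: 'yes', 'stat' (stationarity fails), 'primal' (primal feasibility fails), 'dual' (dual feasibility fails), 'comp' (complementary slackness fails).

Gradient of f: grad f(x) = Q x + c = (-6, 2)
Constraint values g_i(x) = a_i^T x - b_i:
  g_1((0, 1)) = 0
  g_2((0, 1)) = -1
Stationarity residual: grad f(x) + sum_i lambda_i a_i = (0, 0)
  -> stationarity OK
Primal feasibility (all g_i <= 0): OK
Dual feasibility (all lambda_i >= 0): FAILS
Complementary slackness (lambda_i * g_i(x) = 0 for all i): OK

Verdict: the first failing condition is dual_feasibility -> dual.

dual


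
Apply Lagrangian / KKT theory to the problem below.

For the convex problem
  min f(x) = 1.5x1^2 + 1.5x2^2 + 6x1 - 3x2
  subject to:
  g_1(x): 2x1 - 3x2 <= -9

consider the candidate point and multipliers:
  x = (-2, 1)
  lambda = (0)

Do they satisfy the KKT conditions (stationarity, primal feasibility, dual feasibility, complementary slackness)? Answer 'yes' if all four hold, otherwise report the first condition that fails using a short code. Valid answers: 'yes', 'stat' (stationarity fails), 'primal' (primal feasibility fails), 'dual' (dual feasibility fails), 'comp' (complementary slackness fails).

Gradient of f: grad f(x) = Q x + c = (0, 0)
Constraint values g_i(x) = a_i^T x - b_i:
  g_1((-2, 1)) = 2
Stationarity residual: grad f(x) + sum_i lambda_i a_i = (0, 0)
  -> stationarity OK
Primal feasibility (all g_i <= 0): FAILS
Dual feasibility (all lambda_i >= 0): OK
Complementary slackness (lambda_i * g_i(x) = 0 for all i): OK

Verdict: the first failing condition is primal_feasibility -> primal.

primal


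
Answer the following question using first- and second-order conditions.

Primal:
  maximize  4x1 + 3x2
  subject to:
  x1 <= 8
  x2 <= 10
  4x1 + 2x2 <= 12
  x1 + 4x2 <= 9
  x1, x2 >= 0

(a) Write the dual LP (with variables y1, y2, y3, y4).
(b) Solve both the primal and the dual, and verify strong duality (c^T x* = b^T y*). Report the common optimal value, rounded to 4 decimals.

The standard primal-dual pair for 'max c^T x s.t. A x <= b, x >= 0' is:
  Dual:  min b^T y  s.t.  A^T y >= c,  y >= 0.

So the dual LP is:
  minimize  8y1 + 10y2 + 12y3 + 9y4
  subject to:
    y1 + 4y3 + y4 >= 4
    y2 + 2y3 + 4y4 >= 3
    y1, y2, y3, y4 >= 0

Solving the primal: x* = (2.1429, 1.7143).
  primal value c^T x* = 13.7143.
Solving the dual: y* = (0, 0, 0.9286, 0.2857).
  dual value b^T y* = 13.7143.
Strong duality: c^T x* = b^T y*. Confirmed.

13.7143


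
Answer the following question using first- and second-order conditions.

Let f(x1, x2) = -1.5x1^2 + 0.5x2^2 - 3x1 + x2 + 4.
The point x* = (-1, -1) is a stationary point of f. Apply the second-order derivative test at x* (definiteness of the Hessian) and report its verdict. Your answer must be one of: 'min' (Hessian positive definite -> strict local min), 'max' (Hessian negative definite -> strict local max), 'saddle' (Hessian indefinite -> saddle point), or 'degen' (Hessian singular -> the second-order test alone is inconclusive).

Compute the Hessian H = grad^2 f:
  H = [[-3, 0], [0, 1]]
Verify stationarity: grad f(x*) = H x* + g = (0, 0).
Eigenvalues of H: -3, 1.
Eigenvalues have mixed signs, so H is indefinite -> x* is a saddle point.

saddle


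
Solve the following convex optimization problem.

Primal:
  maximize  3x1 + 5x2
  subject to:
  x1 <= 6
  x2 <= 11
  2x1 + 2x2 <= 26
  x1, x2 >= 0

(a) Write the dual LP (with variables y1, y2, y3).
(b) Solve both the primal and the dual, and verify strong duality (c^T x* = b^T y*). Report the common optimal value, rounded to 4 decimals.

The standard primal-dual pair for 'max c^T x s.t. A x <= b, x >= 0' is:
  Dual:  min b^T y  s.t.  A^T y >= c,  y >= 0.

So the dual LP is:
  minimize  6y1 + 11y2 + 26y3
  subject to:
    y1 + 2y3 >= 3
    y2 + 2y3 >= 5
    y1, y2, y3 >= 0

Solving the primal: x* = (2, 11).
  primal value c^T x* = 61.
Solving the dual: y* = (0, 2, 1.5).
  dual value b^T y* = 61.
Strong duality: c^T x* = b^T y*. Confirmed.

61


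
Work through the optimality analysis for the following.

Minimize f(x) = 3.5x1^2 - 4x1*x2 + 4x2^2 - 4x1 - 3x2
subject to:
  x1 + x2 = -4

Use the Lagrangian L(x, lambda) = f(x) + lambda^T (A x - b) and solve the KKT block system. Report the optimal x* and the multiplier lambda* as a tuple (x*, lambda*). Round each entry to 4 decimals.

Form the Lagrangian:
  L(x, lambda) = (1/2) x^T Q x + c^T x + lambda^T (A x - b)
Stationarity (grad_x L = 0): Q x + c + A^T lambda = 0.
Primal feasibility: A x = b.

This gives the KKT block system:
  [ Q   A^T ] [ x     ]   [-c ]
  [ A    0  ] [ lambda ] = [ b ]

Solving the linear system:
  x*      = (-2.0435, -1.9565)
  lambda* = (10.4783)
  f(x*)   = 27.9783

x* = (-2.0435, -1.9565), lambda* = (10.4783)


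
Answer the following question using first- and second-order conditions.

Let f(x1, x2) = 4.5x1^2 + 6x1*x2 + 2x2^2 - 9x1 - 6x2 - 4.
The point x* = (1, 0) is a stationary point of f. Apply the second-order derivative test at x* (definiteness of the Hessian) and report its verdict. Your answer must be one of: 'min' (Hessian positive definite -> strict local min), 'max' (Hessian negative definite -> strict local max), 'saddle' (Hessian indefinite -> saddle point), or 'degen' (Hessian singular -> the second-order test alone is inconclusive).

Compute the Hessian H = grad^2 f:
  H = [[9, 6], [6, 4]]
Verify stationarity: grad f(x*) = H x* + g = (0, 0).
Eigenvalues of H: 0, 13.
H has a zero eigenvalue (singular; positive semidefinite but not definite), so H is neither positive definite, negative definite, nor indefinite. The second-order test alone is inconclusive -> degen.
(Indeed, f is constant along the null direction of H through x*, so x* is not a strict local extremum.)

degen


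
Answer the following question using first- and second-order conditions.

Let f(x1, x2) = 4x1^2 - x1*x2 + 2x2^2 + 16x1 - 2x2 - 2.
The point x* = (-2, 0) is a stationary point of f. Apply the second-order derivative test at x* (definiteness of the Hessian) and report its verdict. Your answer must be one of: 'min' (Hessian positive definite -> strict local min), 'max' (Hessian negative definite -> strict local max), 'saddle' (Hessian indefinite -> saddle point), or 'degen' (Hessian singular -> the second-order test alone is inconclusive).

Compute the Hessian H = grad^2 f:
  H = [[8, -1], [-1, 4]]
Verify stationarity: grad f(x*) = H x* + g = (0, 0).
Eigenvalues of H: 3.7639, 8.2361.
Both eigenvalues > 0, so H is positive definite -> x* is a strict local min.

min


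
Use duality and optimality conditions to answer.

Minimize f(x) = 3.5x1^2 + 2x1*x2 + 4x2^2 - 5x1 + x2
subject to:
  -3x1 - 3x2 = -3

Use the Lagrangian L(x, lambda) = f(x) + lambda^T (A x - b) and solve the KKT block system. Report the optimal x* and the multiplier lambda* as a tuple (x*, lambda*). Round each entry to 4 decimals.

Form the Lagrangian:
  L(x, lambda) = (1/2) x^T Q x + c^T x + lambda^T (A x - b)
Stationarity (grad_x L = 0): Q x + c + A^T lambda = 0.
Primal feasibility: A x = b.

This gives the KKT block system:
  [ Q   A^T ] [ x     ]   [-c ]
  [ A    0  ] [ lambda ] = [ b ]

Solving the linear system:
  x*      = (1.0909, -0.0909)
  lambda* = (0.8182)
  f(x*)   = -1.5455

x* = (1.0909, -0.0909), lambda* = (0.8182)


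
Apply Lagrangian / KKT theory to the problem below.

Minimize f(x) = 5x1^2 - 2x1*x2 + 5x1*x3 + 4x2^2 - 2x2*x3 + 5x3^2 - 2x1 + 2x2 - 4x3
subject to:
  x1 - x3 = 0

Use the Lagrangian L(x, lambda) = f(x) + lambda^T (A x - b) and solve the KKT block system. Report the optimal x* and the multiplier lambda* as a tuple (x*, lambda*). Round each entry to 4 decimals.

Form the Lagrangian:
  L(x, lambda) = (1/2) x^T Q x + c^T x + lambda^T (A x - b)
Stationarity (grad_x L = 0): Q x + c + A^T lambda = 0.
Primal feasibility: A x = b.

This gives the KKT block system:
  [ Q   A^T ] [ x     ]   [-c ]
  [ A    0  ] [ lambda ] = [ b ]

Solving the linear system:
  x*      = (0.1786, -0.1607, 0.1786)
  lambda* = (-1)
  f(x*)   = -0.6964

x* = (0.1786, -0.1607, 0.1786), lambda* = (-1)


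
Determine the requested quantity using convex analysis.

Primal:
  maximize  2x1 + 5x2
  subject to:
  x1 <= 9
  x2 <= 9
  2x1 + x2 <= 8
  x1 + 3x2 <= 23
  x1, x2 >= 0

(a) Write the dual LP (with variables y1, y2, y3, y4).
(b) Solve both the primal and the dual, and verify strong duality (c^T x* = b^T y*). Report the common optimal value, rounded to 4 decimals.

The standard primal-dual pair for 'max c^T x s.t. A x <= b, x >= 0' is:
  Dual:  min b^T y  s.t.  A^T y >= c,  y >= 0.

So the dual LP is:
  minimize  9y1 + 9y2 + 8y3 + 23y4
  subject to:
    y1 + 2y3 + y4 >= 2
    y2 + y3 + 3y4 >= 5
    y1, y2, y3, y4 >= 0

Solving the primal: x* = (0.2, 7.6).
  primal value c^T x* = 38.4.
Solving the dual: y* = (0, 0, 0.2, 1.6).
  dual value b^T y* = 38.4.
Strong duality: c^T x* = b^T y*. Confirmed.

38.4


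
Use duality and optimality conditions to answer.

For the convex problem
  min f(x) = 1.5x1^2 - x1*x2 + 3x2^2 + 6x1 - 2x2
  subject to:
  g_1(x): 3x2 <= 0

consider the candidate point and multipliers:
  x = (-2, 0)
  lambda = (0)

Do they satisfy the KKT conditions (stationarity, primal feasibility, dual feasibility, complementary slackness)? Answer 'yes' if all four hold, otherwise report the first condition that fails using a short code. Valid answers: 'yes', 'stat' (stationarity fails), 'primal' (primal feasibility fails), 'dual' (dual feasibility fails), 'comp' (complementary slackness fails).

Gradient of f: grad f(x) = Q x + c = (0, 0)
Constraint values g_i(x) = a_i^T x - b_i:
  g_1((-2, 0)) = 0
Stationarity residual: grad f(x) + sum_i lambda_i a_i = (0, 0)
  -> stationarity OK
Primal feasibility (all g_i <= 0): OK
Dual feasibility (all lambda_i >= 0): OK
Complementary slackness (lambda_i * g_i(x) = 0 for all i): OK

Verdict: yes, KKT holds.

yes


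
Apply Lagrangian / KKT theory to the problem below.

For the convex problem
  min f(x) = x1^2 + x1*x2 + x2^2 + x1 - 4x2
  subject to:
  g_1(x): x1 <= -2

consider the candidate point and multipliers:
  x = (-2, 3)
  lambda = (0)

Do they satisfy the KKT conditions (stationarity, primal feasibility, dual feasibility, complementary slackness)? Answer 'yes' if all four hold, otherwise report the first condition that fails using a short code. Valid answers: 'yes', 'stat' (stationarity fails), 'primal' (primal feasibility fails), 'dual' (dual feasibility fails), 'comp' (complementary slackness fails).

Gradient of f: grad f(x) = Q x + c = (0, 0)
Constraint values g_i(x) = a_i^T x - b_i:
  g_1((-2, 3)) = 0
Stationarity residual: grad f(x) + sum_i lambda_i a_i = (0, 0)
  -> stationarity OK
Primal feasibility (all g_i <= 0): OK
Dual feasibility (all lambda_i >= 0): OK
Complementary slackness (lambda_i * g_i(x) = 0 for all i): OK

Verdict: yes, KKT holds.

yes


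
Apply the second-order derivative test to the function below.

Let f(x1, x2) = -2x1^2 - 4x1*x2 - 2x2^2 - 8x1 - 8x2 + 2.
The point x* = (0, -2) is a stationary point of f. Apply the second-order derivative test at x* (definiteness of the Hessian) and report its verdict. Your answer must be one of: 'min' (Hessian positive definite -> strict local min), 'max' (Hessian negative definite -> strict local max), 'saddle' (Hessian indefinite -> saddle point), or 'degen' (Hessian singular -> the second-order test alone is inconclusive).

Compute the Hessian H = grad^2 f:
  H = [[-4, -4], [-4, -4]]
Verify stationarity: grad f(x*) = H x* + g = (0, 0).
Eigenvalues of H: -8, 0.
H has a zero eigenvalue (singular; negative semidefinite but not definite), so H is neither positive definite, negative definite, nor indefinite. The second-order test alone is inconclusive -> degen.
(Indeed, f is constant along the null direction of H through x*, so x* is not a strict local extremum.)

degen


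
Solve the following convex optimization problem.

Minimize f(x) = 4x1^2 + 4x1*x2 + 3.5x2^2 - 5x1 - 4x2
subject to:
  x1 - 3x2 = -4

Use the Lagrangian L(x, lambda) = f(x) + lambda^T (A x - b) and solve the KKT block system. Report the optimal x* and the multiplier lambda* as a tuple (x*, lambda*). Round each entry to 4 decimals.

Form the Lagrangian:
  L(x, lambda) = (1/2) x^T Q x + c^T x + lambda^T (A x - b)
Stationarity (grad_x L = 0): Q x + c + A^T lambda = 0.
Primal feasibility: A x = b.

This gives the KKT block system:
  [ Q   A^T ] [ x     ]   [-c ]
  [ A    0  ] [ lambda ] = [ b ]

Solving the linear system:
  x*      = (-0.1845, 1.2718)
  lambda* = (1.3883)
  f(x*)   = 0.6942

x* = (-0.1845, 1.2718), lambda* = (1.3883)


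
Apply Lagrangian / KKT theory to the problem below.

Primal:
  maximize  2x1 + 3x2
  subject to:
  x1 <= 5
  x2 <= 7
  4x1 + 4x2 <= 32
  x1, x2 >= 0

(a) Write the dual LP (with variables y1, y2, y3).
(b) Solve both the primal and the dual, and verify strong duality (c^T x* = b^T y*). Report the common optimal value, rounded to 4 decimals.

The standard primal-dual pair for 'max c^T x s.t. A x <= b, x >= 0' is:
  Dual:  min b^T y  s.t.  A^T y >= c,  y >= 0.

So the dual LP is:
  minimize  5y1 + 7y2 + 32y3
  subject to:
    y1 + 4y3 >= 2
    y2 + 4y3 >= 3
    y1, y2, y3 >= 0

Solving the primal: x* = (1, 7).
  primal value c^T x* = 23.
Solving the dual: y* = (0, 1, 0.5).
  dual value b^T y* = 23.
Strong duality: c^T x* = b^T y*. Confirmed.

23


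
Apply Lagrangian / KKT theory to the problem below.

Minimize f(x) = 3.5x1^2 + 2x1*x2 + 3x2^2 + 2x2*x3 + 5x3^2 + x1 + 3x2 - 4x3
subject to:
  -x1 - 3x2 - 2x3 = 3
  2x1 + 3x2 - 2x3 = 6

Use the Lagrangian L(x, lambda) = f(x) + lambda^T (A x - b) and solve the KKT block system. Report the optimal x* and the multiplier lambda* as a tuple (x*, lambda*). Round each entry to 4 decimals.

Form the Lagrangian:
  L(x, lambda) = (1/2) x^T Q x + c^T x + lambda^T (A x - b)
Stationarity (grad_x L = 0): Q x + c + A^T lambda = 0.
Primal feasibility: A x = b.

This gives the KKT block system:
  [ Q   A^T ] [ x     ]   [-c ]
  [ A    0  ] [ lambda ] = [ b ]

Solving the linear system:
  x*      = (0.7736, 0.1132, -2.0566)
  lambda* = (-5.8994, -6.2704)
  f(x*)   = 32.3302

x* = (0.7736, 0.1132, -2.0566), lambda* = (-5.8994, -6.2704)


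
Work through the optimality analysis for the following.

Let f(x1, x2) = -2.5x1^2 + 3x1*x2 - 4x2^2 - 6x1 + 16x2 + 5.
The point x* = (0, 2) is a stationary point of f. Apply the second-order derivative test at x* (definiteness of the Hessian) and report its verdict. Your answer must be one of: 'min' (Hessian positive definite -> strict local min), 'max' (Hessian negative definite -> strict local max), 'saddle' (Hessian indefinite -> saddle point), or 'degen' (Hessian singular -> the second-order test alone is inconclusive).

Compute the Hessian H = grad^2 f:
  H = [[-5, 3], [3, -8]]
Verify stationarity: grad f(x*) = H x* + g = (0, 0).
Eigenvalues of H: -9.8541, -3.1459.
Both eigenvalues < 0, so H is negative definite -> x* is a strict local max.

max


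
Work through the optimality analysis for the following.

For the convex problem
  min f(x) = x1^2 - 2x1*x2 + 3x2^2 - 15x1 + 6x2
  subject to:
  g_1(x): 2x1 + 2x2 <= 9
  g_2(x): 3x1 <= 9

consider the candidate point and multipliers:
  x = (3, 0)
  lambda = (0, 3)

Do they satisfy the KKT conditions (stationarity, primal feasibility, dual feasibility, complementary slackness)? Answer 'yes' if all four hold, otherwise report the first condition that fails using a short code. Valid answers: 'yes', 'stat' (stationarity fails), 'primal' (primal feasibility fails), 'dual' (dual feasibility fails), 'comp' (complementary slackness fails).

Gradient of f: grad f(x) = Q x + c = (-9, 0)
Constraint values g_i(x) = a_i^T x - b_i:
  g_1((3, 0)) = -3
  g_2((3, 0)) = 0
Stationarity residual: grad f(x) + sum_i lambda_i a_i = (0, 0)
  -> stationarity OK
Primal feasibility (all g_i <= 0): OK
Dual feasibility (all lambda_i >= 0): OK
Complementary slackness (lambda_i * g_i(x) = 0 for all i): OK

Verdict: yes, KKT holds.

yes


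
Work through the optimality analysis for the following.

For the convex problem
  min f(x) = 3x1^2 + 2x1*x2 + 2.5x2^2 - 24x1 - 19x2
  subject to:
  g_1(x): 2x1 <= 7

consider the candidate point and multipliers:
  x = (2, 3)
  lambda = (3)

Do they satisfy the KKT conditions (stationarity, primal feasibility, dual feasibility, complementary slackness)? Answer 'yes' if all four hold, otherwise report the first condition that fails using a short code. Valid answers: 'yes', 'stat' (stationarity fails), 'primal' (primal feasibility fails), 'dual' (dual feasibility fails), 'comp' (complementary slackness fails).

Gradient of f: grad f(x) = Q x + c = (-6, 0)
Constraint values g_i(x) = a_i^T x - b_i:
  g_1((2, 3)) = -3
Stationarity residual: grad f(x) + sum_i lambda_i a_i = (0, 0)
  -> stationarity OK
Primal feasibility (all g_i <= 0): OK
Dual feasibility (all lambda_i >= 0): OK
Complementary slackness (lambda_i * g_i(x) = 0 for all i): FAILS

Verdict: the first failing condition is complementary_slackness -> comp.

comp


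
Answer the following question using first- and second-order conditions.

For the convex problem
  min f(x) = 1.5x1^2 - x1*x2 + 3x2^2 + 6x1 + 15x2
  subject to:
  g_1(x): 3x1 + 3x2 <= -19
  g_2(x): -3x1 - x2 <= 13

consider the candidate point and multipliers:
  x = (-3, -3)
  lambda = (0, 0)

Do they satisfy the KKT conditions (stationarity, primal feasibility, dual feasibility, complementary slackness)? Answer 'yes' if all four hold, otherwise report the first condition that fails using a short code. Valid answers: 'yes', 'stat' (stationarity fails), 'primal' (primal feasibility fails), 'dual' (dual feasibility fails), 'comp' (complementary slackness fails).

Gradient of f: grad f(x) = Q x + c = (0, 0)
Constraint values g_i(x) = a_i^T x - b_i:
  g_1((-3, -3)) = 1
  g_2((-3, -3)) = -1
Stationarity residual: grad f(x) + sum_i lambda_i a_i = (0, 0)
  -> stationarity OK
Primal feasibility (all g_i <= 0): FAILS
Dual feasibility (all lambda_i >= 0): OK
Complementary slackness (lambda_i * g_i(x) = 0 for all i): OK

Verdict: the first failing condition is primal_feasibility -> primal.

primal


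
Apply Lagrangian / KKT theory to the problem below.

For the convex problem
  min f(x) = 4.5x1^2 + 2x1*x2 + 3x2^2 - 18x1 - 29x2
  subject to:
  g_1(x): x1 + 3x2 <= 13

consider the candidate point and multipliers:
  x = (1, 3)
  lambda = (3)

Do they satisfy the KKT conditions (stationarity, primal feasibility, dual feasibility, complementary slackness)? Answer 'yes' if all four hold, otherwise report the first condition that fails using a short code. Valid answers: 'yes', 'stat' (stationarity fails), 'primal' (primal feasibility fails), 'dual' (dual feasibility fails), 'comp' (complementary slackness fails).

Gradient of f: grad f(x) = Q x + c = (-3, -9)
Constraint values g_i(x) = a_i^T x - b_i:
  g_1((1, 3)) = -3
Stationarity residual: grad f(x) + sum_i lambda_i a_i = (0, 0)
  -> stationarity OK
Primal feasibility (all g_i <= 0): OK
Dual feasibility (all lambda_i >= 0): OK
Complementary slackness (lambda_i * g_i(x) = 0 for all i): FAILS

Verdict: the first failing condition is complementary_slackness -> comp.

comp


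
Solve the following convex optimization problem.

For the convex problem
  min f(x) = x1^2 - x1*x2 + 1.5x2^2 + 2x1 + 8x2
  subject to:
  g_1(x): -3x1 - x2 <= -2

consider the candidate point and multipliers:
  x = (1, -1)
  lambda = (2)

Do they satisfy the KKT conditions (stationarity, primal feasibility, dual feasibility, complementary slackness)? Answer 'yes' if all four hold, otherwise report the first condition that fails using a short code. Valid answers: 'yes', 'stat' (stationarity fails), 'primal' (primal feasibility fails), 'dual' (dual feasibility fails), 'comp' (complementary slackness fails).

Gradient of f: grad f(x) = Q x + c = (5, 4)
Constraint values g_i(x) = a_i^T x - b_i:
  g_1((1, -1)) = 0
Stationarity residual: grad f(x) + sum_i lambda_i a_i = (-1, 2)
  -> stationarity FAILS
Primal feasibility (all g_i <= 0): OK
Dual feasibility (all lambda_i >= 0): OK
Complementary slackness (lambda_i * g_i(x) = 0 for all i): OK

Verdict: the first failing condition is stationarity -> stat.

stat


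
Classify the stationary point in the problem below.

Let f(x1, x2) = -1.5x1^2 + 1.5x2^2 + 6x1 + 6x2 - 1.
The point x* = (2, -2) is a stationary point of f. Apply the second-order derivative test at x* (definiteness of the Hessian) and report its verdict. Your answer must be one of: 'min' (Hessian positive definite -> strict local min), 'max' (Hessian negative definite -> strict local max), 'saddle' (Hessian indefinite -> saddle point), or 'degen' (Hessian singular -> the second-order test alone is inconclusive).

Compute the Hessian H = grad^2 f:
  H = [[-3, 0], [0, 3]]
Verify stationarity: grad f(x*) = H x* + g = (0, 0).
Eigenvalues of H: -3, 3.
Eigenvalues have mixed signs, so H is indefinite -> x* is a saddle point.

saddle
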